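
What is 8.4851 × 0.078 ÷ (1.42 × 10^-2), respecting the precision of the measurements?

8.4851 × 0.078 ÷ (1.42 × 10^-2) = 46.6082957746…
Multiplication/division keeps the fewest significant figures: 8.4851 → 5 s.f., 0.078 → 2 s.f., 1.42 × 10^-2 → 3 s.f.; limit is 2.
Rounded to 2 significant figures: 47.

47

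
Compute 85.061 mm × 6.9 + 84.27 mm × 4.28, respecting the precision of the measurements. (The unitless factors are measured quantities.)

9.5 × 10² mm

85.061 × 6.9 = 586.9209 → 5.9 × 10² mm (2 s.f., last digit at the 10^1 place).
84.27 × 4.28 = 360.6756 → 3.61 × 10² mm (3 s.f., last digit at the 10^0 place).
Sum: 947.5965 mm; keep the coarser place, 10^1.
Result: 9.5 × 10² mm.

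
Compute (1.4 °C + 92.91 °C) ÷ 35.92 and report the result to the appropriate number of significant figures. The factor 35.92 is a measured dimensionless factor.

1.4 °C + 92.91 °C = 94.31 °C; the sum is limited to 1 decimal place (3 s.f.).
Carrying full precision, 94.31 ÷ 35.92 = 2.62555679287… °C; 35.92 has 4 s.f., so the result keeps min(3, 4) = 3 s.f.
Rounded to 3 significant figures: 2.63 °C.

2.63 °C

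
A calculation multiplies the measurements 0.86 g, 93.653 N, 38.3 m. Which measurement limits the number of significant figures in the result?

0.86 g

0.86 g → 2 s.f.; 93.653 N → 5 s.f.; 38.3 m → 3 s.f.
The fewest is 2 significant figures, from 0.86 g.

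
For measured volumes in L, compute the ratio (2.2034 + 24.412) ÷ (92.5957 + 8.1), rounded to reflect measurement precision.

2.2034 + 24.412 = 26.6154, limited to 3 d.p. → 5 s.f.; 92.5957 + 8.1 = 100.6957, limited to 1 d.p. → 4 s.f.
Carrying full precision, 26.6154 ÷ 100.6957 = 0.264315159436…; keep min(5, 4) = 4 s.f.
Rounded to 4 significant figures: 0.2643.

0.2643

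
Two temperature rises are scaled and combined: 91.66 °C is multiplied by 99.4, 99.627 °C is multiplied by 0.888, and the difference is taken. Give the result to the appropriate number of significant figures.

91.66 × 99.4 = 9111.004 → 9.11 × 10^3 °C (3 s.f., last digit at the 10^1 place).
99.627 × 0.888 = 88.468776 → 88.5 °C (3 s.f., last digit at the 10^-1 place).
Difference: 9022.535224 °C; keep the coarser place, 10^1.
Result: 9.02 × 10^3 °C.

9.02 × 10^3 °C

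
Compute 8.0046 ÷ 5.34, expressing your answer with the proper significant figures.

8.0046 ÷ 5.34 = 1.49898876404…
Multiplication/division keeps the fewest significant figures: 8.0046 → 5 s.f., 5.34 → 3 s.f.; limit is 3.
Rounded to 3 significant figures: 1.50.

1.50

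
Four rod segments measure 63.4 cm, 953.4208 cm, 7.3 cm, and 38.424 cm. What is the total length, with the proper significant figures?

1062.5 cm

63.4 cm + 953.4208 cm + 7.3 cm + 38.424 cm = 1062.5448 cm.
Addition/subtraction keeps the fewest decimal places: 63.4 → 1 decimal place, 953.4208 → 4 decimal places, 7.3 → 1 decimal place, 38.424 → 3 decimal places; limit is 1.
Rounded to 1 decimal place: 1062.5 cm.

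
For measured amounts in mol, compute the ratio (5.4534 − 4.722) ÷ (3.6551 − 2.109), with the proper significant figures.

0.473

5.4534 − 4.722 = 0.7314, limited to 3 d.p. → 3 s.f.; 3.6551 − 2.109 = 1.5461, limited to 3 d.p. → 4 s.f.
Carrying full precision, 0.7314 ÷ 1.5461 = 0.473061250889…; keep min(3, 4) = 3 s.f.
Rounded to 3 significant figures: 0.473.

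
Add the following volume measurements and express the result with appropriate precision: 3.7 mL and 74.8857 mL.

78.6 mL

3.7 mL + 74.8857 mL = 78.5857 mL.
Addition/subtraction keeps the fewest decimal places: 3.7 → 1 decimal place, 74.8857 → 4 decimal places; limit is 1.
Rounded to 1 decimal place: 78.6 mL.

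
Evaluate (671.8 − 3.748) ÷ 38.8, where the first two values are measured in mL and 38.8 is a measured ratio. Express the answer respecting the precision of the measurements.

671.8 mL − 3.748 mL = 668.052 mL; the difference is limited to 1 decimal place (4 s.f.).
Carrying full precision, 668.052 ÷ 38.8 = 17.2178350515… mL; 38.8 has 3 s.f., so the result keeps min(4, 3) = 3 s.f.
Rounded to 3 significant figures: 17.2 mL.

17.2 mL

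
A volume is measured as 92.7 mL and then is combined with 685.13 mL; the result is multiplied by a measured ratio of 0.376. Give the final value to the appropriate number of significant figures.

92.7 mL + 685.13 mL = 777.83 mL; the sum is limited to 1 decimal place (4 s.f.).
Carrying full precision, 777.83 × 0.376 = 292.46408 mL; 0.376 has 3 s.f., so the result keeps min(4, 3) = 3 s.f.
Rounded to 3 significant figures: 292 mL.

292 mL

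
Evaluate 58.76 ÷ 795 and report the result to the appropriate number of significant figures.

58.76 ÷ 795 = 0.0739119496855…
Multiplication/division keeps the fewest significant figures: 58.76 → 4 s.f., 795 → 3 s.f.; limit is 3.
Rounded to 3 significant figures: 0.0739.

0.0739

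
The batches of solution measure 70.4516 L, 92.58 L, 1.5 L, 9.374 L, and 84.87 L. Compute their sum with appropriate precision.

258.8 L

70.4516 L + 92.58 L + 1.5 L + 9.374 L + 84.87 L = 258.7756 L.
Addition/subtraction keeps the fewest decimal places: 70.4516 → 4 decimal places, 92.58 → 2 decimal places, 1.5 → 1 decimal place, 9.374 → 3 decimal places, 84.87 → 2 decimal places; limit is 1.
Rounded to 1 decimal place: 258.8 L.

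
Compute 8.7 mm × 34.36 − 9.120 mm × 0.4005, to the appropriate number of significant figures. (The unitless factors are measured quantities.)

3.0 × 10² mm

8.7 × 34.36 = 298.932 → 3.0 × 10² mm (2 s.f., last digit at the 10^1 place).
9.120 × 0.4005 = 3.65256 → 3.653 mm (4 s.f., last digit at the 10^-3 place).
Difference: 295.27944 mm; keep the coarser place, 10^1.
Result: 3.0 × 10² mm.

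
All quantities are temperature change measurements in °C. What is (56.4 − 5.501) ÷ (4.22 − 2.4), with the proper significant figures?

56.4 − 5.501 = 50.899, limited to 1 d.p. → 3 s.f.; 4.22 − 2.4 = 1.82, limited to 1 d.p. → 2 s.f.
Carrying full precision, 50.899 ÷ 1.82 = 27.9664835165…; keep min(3, 2) = 2 s.f.
Rounded to 2 significant figures: 28.

28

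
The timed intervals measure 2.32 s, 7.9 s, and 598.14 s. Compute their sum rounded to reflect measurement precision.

608.4 s

2.32 s + 7.9 s + 598.14 s = 608.36 s.
Addition/subtraction keeps the fewest decimal places: 2.32 → 2 decimal places, 7.9 → 1 decimal place, 598.14 → 2 decimal places; limit is 1.
Rounded to 1 decimal place: 608.4 s.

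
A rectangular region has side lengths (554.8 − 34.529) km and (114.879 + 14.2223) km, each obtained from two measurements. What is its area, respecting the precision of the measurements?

554.8 − 34.529 = 520.271, limited to 1 d.p. → 4 s.f.; 114.879 + 14.2223 = 129.1013, limited to 3 d.p. → 6 s.f.
Carrying full precision, 520.271 × 129.1013 = 67167.6624523; keep min(4, 6) = 4 s.f.
Rounded to 4 significant figures: 6.717 × 10^4 km².

6.717 × 10^4 km²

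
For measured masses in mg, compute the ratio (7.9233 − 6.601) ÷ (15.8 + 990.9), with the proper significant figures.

0.001313

7.9233 − 6.601 = 1.3223, limited to 3 d.p. → 4 s.f.; 15.8 + 990.9 = 1006.7, limited to 1 d.p. → 5 s.f.
Carrying full precision, 1.3223 ÷ 1006.7 = 0.00131349955299…; keep min(4, 5) = 4 s.f.
Rounded to 4 significant figures: 0.001313.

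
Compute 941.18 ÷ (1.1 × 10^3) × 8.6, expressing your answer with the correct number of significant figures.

941.18 ÷ (1.1 × 10^3) × 8.6 = 7.35831636364…
Multiplication/division keeps the fewest significant figures: 941.18 → 5 s.f., 1.1 × 10^3 → 2 s.f., 8.6 → 2 s.f.; limit is 2.
Rounded to 2 significant figures: 7.4.

7.4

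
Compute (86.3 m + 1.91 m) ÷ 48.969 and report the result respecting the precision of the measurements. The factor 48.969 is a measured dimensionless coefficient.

86.3 m + 1.91 m = 88.21 m; the sum is limited to 1 decimal place (3 s.f.).
Carrying full precision, 88.21 ÷ 48.969 = 1.80134370724… m; 48.969 has 5 s.f., so the result keeps min(3, 5) = 3 s.f.
Rounded to 3 significant figures: 1.80 m.

1.80 m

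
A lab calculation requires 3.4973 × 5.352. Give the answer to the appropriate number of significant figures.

3.4973 × 5.352 = 18.7175496
Multiplication/division keeps the fewest significant figures: 3.4973 → 5 s.f., 5.352 → 4 s.f.; limit is 4.
Rounded to 4 significant figures: 18.72.

18.72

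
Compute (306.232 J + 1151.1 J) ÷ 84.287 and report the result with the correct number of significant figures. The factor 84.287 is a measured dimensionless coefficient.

17.290 J

306.232 J + 1151.1 J = 1457.332 J; the sum is limited to 1 decimal place (5 s.f.).
Carrying full precision, 1457.332 ÷ 84.287 = 17.2901159135… J; 84.287 has 5 s.f., so the result keeps min(5, 5) = 5 s.f.
Rounded to 5 significant figures: 17.290 J.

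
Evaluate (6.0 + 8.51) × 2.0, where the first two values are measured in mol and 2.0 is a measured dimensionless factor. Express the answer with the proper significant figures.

29 mol

6.0 mol + 8.51 mol = 14.51 mol; the sum is limited to 1 decimal place (3 s.f.).
Carrying full precision, 14.51 × 2.0 = 29.02 mol; 2.0 has 2 s.f., so the result keeps min(3, 2) = 2 s.f.
Rounded to 2 significant figures: 29 mol.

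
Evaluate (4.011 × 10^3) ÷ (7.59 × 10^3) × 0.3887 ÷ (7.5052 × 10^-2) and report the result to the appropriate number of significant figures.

(4.011 × 10^3) ÷ (7.59 × 10^3) × 0.3887 ÷ (7.5052 × 10^-2) = 2.73692663995…
Multiplication/division keeps the fewest significant figures: 4.011 × 10^3 → 4 s.f., 7.59 × 10^3 → 3 s.f., 0.3887 → 4 s.f., 7.5052 × 10^-2 → 5 s.f.; limit is 3.
Rounded to 3 significant figures: 2.74.

2.74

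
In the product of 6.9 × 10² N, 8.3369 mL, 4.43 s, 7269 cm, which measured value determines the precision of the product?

6.9 × 10² N

6.9 × 10² N → 2 s.f.; 8.3369 mL → 5 s.f.; 4.43 s → 3 s.f.; 7269 cm → 4 s.f.
The fewest is 2 significant figures, from 6.9 × 10² N.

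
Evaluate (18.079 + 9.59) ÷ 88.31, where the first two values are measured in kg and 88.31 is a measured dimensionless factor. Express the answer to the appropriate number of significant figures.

18.079 kg + 9.59 kg = 27.669 kg; the sum is limited to 2 decimal places (4 s.f.).
Carrying full precision, 27.669 ÷ 88.31 = 0.313316725173… kg; 88.31 has 4 s.f., so the result keeps min(4, 4) = 4 s.f.
Rounded to 4 significant figures: 0.3133 kg.

0.3133 kg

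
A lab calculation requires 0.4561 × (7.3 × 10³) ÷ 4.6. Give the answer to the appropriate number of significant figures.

7.2 × 10²

0.4561 × (7.3 × 10³) ÷ 4.6 = 723.810869565…
Multiplication/division keeps the fewest significant figures: 0.4561 → 4 s.f., 7.3 × 10³ → 2 s.f., 4.6 → 2 s.f.; limit is 2.
Rounded to 2 significant figures: 7.2 × 10².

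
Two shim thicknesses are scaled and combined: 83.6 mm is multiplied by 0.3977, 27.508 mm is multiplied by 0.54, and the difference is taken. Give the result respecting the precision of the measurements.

18 mm

83.6 × 0.3977 = 33.24772 → 33.2 mm (3 s.f., last digit at the 10^-1 place).
27.508 × 0.54 = 14.85432 → 15 mm (2 s.f., last digit at the 10^0 place).
Difference: 18.3934 mm; keep the coarser place, 10^0.
Result: 18 mm.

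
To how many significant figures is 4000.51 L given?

6

4000.51: zeros between nonzero digits are significant.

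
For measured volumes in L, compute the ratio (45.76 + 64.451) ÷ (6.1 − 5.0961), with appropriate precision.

1.1 × 10²

45.76 + 64.451 = 110.211, limited to 2 d.p. → 5 s.f.; 6.1 − 5.0961 = 1.0039, limited to 1 d.p. → 2 s.f.
Carrying full precision, 110.211 ÷ 1.0039 = 109.782846897…; keep min(5, 2) = 2 s.f.
Rounded to 2 significant figures: 1.1 × 10².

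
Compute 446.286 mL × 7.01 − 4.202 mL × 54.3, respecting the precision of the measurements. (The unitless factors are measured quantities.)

2.90 × 10^3 mL

446.286 × 7.01 = 3128.46486 → 3.13 × 10^3 mL (3 s.f., last digit at the 10^1 place).
4.202 × 54.3 = 228.1686 → 2.28 × 10^2 mL (3 s.f., last digit at the 10^0 place).
Difference: 2900.29626 mL; keep the coarser place, 10^1.
Result: 2.90 × 10^3 mL.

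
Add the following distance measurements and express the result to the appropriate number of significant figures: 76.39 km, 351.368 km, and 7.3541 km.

76.39 km + 351.368 km + 7.3541 km = 435.1121 km.
Addition/subtraction keeps the fewest decimal places: 76.39 → 2 decimal places, 351.368 → 3 decimal places, 7.3541 → 4 decimal places; limit is 2.
Rounded to 2 decimal places: 435.11 km.

435.11 km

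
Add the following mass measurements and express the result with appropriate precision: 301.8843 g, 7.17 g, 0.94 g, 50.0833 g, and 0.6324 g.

360.71 g

301.8843 g + 7.17 g + 0.94 g + 50.0833 g + 0.6324 g = 360.7100 g.
Addition/subtraction keeps the fewest decimal places: 301.8843 → 4 decimal places, 7.17 → 2 decimal places, 0.94 → 2 decimal places, 50.0833 → 4 decimal places, 0.6324 → 4 decimal places; limit is 2.
Rounded to 2 decimal places: 360.71 g.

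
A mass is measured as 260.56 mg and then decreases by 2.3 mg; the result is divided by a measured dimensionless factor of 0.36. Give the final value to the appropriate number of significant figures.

7.2 × 10^2 mg

260.56 mg − 2.3 mg = 258.26 mg; the difference is limited to 1 decimal place (4 s.f.).
Carrying full precision, 258.26 ÷ 0.36 = 717.388888889… mg; 0.36 has 2 s.f., so the result keeps min(4, 2) = 2 s.f.
Rounded to 2 significant figures: 7.2 × 10^2 mg.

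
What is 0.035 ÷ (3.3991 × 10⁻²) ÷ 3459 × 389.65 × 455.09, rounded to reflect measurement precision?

0.035 ÷ (3.3991 × 10⁻²) ÷ 3459 × 389.65 × 455.09 = 52.7868217102…
Multiplication/division keeps the fewest significant figures: 0.035 → 2 s.f., 3.3991 × 10⁻² → 5 s.f., 3459 → 4 s.f., 389.65 → 5 s.f., 455.09 → 5 s.f.; limit is 2.
Rounded to 2 significant figures: 53.

53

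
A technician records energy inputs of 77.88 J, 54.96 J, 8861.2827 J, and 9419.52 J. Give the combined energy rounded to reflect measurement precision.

18413.64 J

77.88 J + 54.96 J + 8861.2827 J + 9419.52 J = 18413.6427 J.
Addition/subtraction keeps the fewest decimal places: 77.88 → 2 decimal places, 54.96 → 2 decimal places, 8861.2827 → 4 decimal places, 9419.52 → 2 decimal places; limit is 2.
Rounded to 2 decimal places: 18413.64 J.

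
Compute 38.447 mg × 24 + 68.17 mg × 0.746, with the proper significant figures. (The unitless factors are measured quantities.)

38.447 × 24 = 922.728 → 9.2 × 10^2 mg (2 s.f., last digit at the 10^1 place).
68.17 × 0.746 = 50.85482 → 50.9 mg (3 s.f., last digit at the 10^-1 place).
Sum: 973.58282 mg; keep the coarser place, 10^1.
Result: 9.7 × 10^2 mg.

9.7 × 10^2 mg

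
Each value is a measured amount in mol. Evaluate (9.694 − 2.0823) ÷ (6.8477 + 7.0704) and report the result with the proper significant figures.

5.469 × 10⁻¹

9.694 − 2.0823 = 7.6117, limited to 3 d.p. → 4 s.f.; 6.8477 + 7.0704 = 13.9181, limited to 4 d.p. → 6 s.f.
Carrying full precision, 7.6117 ÷ 13.9181 = 0.546892176375…; keep min(4, 6) = 4 s.f.
Rounded to 4 significant figures: 5.469 × 10⁻¹.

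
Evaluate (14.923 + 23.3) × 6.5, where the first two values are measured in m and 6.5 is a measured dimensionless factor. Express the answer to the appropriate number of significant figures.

2.5 × 10² m

14.923 m + 23.3 m = 38.223 m; the sum is limited to 1 decimal place (3 s.f.).
Carrying full precision, 38.223 × 6.5 = 248.4495 m; 6.5 has 2 s.f., so the result keeps min(3, 2) = 2 s.f.
Rounded to 2 significant figures: 2.5 × 10² m.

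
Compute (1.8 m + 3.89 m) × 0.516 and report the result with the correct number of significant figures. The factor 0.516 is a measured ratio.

2.9 m

1.8 m + 3.89 m = 5.69 m; the sum is limited to 1 decimal place (2 s.f.).
Carrying full precision, 5.69 × 0.516 = 2.93604 m; 0.516 has 3 s.f., so the result keeps min(2, 3) = 2 s.f.
Rounded to 2 significant figures: 2.9 m.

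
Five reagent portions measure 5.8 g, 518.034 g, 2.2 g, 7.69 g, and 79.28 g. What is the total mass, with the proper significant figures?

5.8 g + 518.034 g + 2.2 g + 7.69 g + 79.28 g = 613.004 g.
Addition/subtraction keeps the fewest decimal places: 5.8 → 1 decimal place, 518.034 → 3 decimal places, 2.2 → 1 decimal place, 7.69 → 2 decimal places, 79.28 → 2 decimal places; limit is 1.
Rounded to 1 decimal place: 613.0 g.

613.0 g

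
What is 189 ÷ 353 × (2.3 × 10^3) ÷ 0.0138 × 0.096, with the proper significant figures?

8.6 × 10^3

189 ÷ 353 × (2.3 × 10^3) ÷ 0.0138 × 0.096 = 8566.57223796…
Multiplication/division keeps the fewest significant figures: 189 → 3 s.f., 353 → 3 s.f., 2.3 × 10^3 → 2 s.f., 0.0138 → 3 s.f., 0.096 → 2 s.f.; limit is 2.
Rounded to 2 significant figures: 8.6 × 10^3.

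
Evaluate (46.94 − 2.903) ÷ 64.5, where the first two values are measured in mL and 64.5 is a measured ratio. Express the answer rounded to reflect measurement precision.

0.683 mL

46.94 mL − 2.903 mL = 44.037 mL; the difference is limited to 2 decimal places (4 s.f.).
Carrying full precision, 44.037 ÷ 64.5 = 0.682744186047… mL; 64.5 has 3 s.f., so the result keeps min(4, 3) = 3 s.f.
Rounded to 3 significant figures: 0.683 mL.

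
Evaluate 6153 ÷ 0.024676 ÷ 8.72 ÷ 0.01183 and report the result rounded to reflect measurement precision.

6153 ÷ 0.024676 ÷ 8.72 ÷ 0.01183 = 2417190.75175…
Multiplication/division keeps the fewest significant figures: 6153 → 4 s.f., 0.024676 → 5 s.f., 8.72 → 3 s.f., 0.01183 → 4 s.f.; limit is 3.
Rounded to 3 significant figures: 2.42 × 10^6.

2.42 × 10^6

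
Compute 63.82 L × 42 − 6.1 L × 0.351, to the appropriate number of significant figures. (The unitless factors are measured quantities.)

2.7 × 10³ L

63.82 × 42 = 2680.44 → 2.7 × 10³ L (2 s.f., last digit at the 10^2 place).
6.1 × 0.351 = 2.1411 → 2.1 L (2 s.f., last digit at the 10^-1 place).
Difference: 2678.2989 L; keep the coarser place, 10^2.
Result: 2.7 × 10³ L.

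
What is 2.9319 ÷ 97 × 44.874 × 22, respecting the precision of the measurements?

3.0 × 10¹

2.9319 ÷ 97 × 44.874 × 22 = 29.8397296206…
Multiplication/division keeps the fewest significant figures: 2.9319 → 5 s.f., 97 → 2 s.f., 44.874 → 5 s.f., 22 → 2 s.f.; limit is 2.
Rounded to 2 significant figures: 3.0 × 10¹.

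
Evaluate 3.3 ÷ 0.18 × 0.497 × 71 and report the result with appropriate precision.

3.3 ÷ 0.18 × 0.497 × 71 = 646.928333333…
Multiplication/division keeps the fewest significant figures: 3.3 → 2 s.f., 0.18 → 2 s.f., 0.497 → 3 s.f., 71 → 2 s.f.; limit is 2.
Rounded to 2 significant figures: 6.5 × 10².

6.5 × 10²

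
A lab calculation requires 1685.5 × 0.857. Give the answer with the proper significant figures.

1685.5 × 0.857 = 1444.4735
Multiplication/division keeps the fewest significant figures: 1685.5 → 5 s.f., 0.857 → 3 s.f.; limit is 3.
Rounded to 3 significant figures: 1.44 × 10³.

1.44 × 10³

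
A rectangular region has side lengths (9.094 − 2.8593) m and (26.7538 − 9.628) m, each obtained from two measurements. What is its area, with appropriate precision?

106.8 m²

9.094 − 2.8593 = 6.2347, limited to 3 d.p. → 4 s.f.; 26.7538 − 9.628 = 17.1258, limited to 3 d.p. → 5 s.f.
Carrying full precision, 6.2347 × 17.1258 = 106.77422526; keep min(4, 5) = 4 s.f.
Rounded to 4 significant figures: 106.8 m².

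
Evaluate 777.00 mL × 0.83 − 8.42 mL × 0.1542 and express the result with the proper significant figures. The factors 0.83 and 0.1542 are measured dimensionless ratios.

777.00 × 0.83 = 644.91 → 6.4 × 10² mL (2 s.f., last digit at the 10^1 place).
8.42 × 0.1542 = 1.298364 → 1.30 mL (3 s.f., last digit at the 10^-2 place).
Difference: 643.611636 mL; keep the coarser place, 10^1.
Result: 6.4 × 10² mL.

6.4 × 10² mL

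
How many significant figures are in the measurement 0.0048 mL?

0.0048: leading zeros are not significant.

2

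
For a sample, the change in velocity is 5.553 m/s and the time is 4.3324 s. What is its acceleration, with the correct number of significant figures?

acceleration = 5.553 m/s ÷ 4.3324 s = 1.28173760502… m/s².
5.553 has 4 significant figures; 4.3324 has 5.
Division/multiplication keeps the fewest: 4 significant figures.
Rounded: 1.282 m/s².

1.282 m/s²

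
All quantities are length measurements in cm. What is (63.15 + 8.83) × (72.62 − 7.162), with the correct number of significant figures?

4.712 × 10^3 cm²

63.15 + 8.83 = 71.98, limited to 2 d.p. → 4 s.f.; 72.62 − 7.162 = 65.458, limited to 2 d.p. → 4 s.f.
Carrying full precision, 71.98 × 65.458 = 4711.66684; keep min(4, 4) = 4 s.f.
Rounded to 4 significant figures: 4.712 × 10^3 cm².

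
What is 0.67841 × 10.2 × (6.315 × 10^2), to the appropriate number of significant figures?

0.67841 × 10.2 × (6.315 × 10^2) = 4369.842333
Multiplication/division keeps the fewest significant figures: 0.67841 → 5 s.f., 10.2 → 3 s.f., 6.315 × 10^2 → 4 s.f.; limit is 3.
Rounded to 3 significant figures: 4.37 × 10^3.

4.37 × 10^3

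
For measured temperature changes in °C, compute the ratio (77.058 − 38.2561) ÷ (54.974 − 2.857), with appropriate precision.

77.058 − 38.2561 = 38.8019, limited to 3 d.p. → 5 s.f.; 54.974 − 2.857 = 52.117, limited to 3 d.p. → 5 s.f.
Carrying full precision, 38.8019 ÷ 52.117 = 0.744515225358…; keep min(5, 5) = 5 s.f.
Rounded to 5 significant figures: 0.74452.

0.74452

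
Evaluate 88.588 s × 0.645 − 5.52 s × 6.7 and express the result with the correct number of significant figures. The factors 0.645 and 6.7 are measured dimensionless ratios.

88.588 × 0.645 = 57.13926 → 57.1 s (3 s.f., last digit at the 10^-1 place).
5.52 × 6.7 = 36.984 → 37 s (2 s.f., last digit at the 10^0 place).
Difference: 20.15526 s; keep the coarser place, 10^0.
Result: 2.0 × 10^1 s.

2.0 × 10^1 s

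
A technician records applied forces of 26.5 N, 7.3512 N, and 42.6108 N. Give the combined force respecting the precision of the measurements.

26.5 N + 7.3512 N + 42.6108 N = 76.4620 N.
Addition/subtraction keeps the fewest decimal places: 26.5 → 1 decimal place, 7.3512 → 4 decimal places, 42.6108 → 4 decimal places; limit is 1.
Rounded to 1 decimal place: 76.5 N.

76.5 N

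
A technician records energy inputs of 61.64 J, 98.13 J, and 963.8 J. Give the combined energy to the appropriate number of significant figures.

1.1236 × 10³ J

61.64 J + 98.13 J + 963.8 J = 1123.57 J.
Addition/subtraction keeps the fewest decimal places: 61.64 → 2 decimal places, 98.13 → 2 decimal places, 963.8 → 1 decimal place; limit is 1.
Rounded to 1 decimal place: 1.1236 × 10³ J.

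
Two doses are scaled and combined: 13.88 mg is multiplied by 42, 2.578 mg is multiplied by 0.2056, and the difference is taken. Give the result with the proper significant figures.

13.88 × 42 = 582.96 → 5.8 × 10² mg (2 s.f., last digit at the 10^1 place).
2.578 × 0.2056 = 0.5300368 → 0.5300 mg (4 s.f., last digit at the 10^-4 place).
Difference: 582.4299632 mg; keep the coarser place, 10^1.
Result: 5.8 × 10² mg.

5.8 × 10² mg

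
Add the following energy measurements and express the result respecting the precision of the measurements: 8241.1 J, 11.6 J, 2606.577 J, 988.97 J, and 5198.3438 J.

1.70466 × 10^4 J

8241.1 J + 11.6 J + 2606.577 J + 988.97 J + 5198.3438 J = 17046.5908 J.
Addition/subtraction keeps the fewest decimal places: 8241.1 → 1 decimal place, 11.6 → 1 decimal place, 2606.577 → 3 decimal places, 988.97 → 2 decimal places, 5198.3438 → 4 decimal places; limit is 1.
Rounded to 1 decimal place: 1.70466 × 10^4 J.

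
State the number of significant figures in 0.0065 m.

2

0.0065: leading zeros are not significant.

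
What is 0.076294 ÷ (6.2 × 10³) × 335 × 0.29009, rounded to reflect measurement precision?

0.076294 ÷ (6.2 × 10³) × 335 × 0.29009 = 0.0011958487684…
Multiplication/division keeps the fewest significant figures: 0.076294 → 5 s.f., 6.2 × 10³ → 2 s.f., 335 → 3 s.f., 0.29009 → 5 s.f.; limit is 2.
Rounded to 2 significant figures: 1.2 × 10⁻³.

1.2 × 10⁻³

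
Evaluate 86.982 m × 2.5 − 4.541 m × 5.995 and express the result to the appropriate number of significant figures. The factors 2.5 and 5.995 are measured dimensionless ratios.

1.9 × 10² m

86.982 × 2.5 = 217.455 → 2.2 × 10² m (2 s.f., last digit at the 10^1 place).
4.541 × 5.995 = 27.223295 → 27.22 m (4 s.f., last digit at the 10^-2 place).
Difference: 190.231705 m; keep the coarser place, 10^1.
Result: 1.9 × 10² m.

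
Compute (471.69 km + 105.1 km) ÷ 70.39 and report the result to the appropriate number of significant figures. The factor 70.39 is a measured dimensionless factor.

8.194 km

471.69 km + 105.1 km = 576.79 km; the sum is limited to 1 decimal place (4 s.f.).
Carrying full precision, 576.79 ÷ 70.39 = 8.19420372212… km; 70.39 has 4 s.f., so the result keeps min(4, 4) = 4 s.f.
Rounded to 4 significant figures: 8.194 km.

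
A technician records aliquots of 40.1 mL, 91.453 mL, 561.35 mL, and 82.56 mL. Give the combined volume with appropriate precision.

40.1 mL + 91.453 mL + 561.35 mL + 82.56 mL = 775.463 mL.
Addition/subtraction keeps the fewest decimal places: 40.1 → 1 decimal place, 91.453 → 3 decimal places, 561.35 → 2 decimal places, 82.56 → 2 decimal places; limit is 1.
Rounded to 1 decimal place: 775.5 mL.

775.5 mL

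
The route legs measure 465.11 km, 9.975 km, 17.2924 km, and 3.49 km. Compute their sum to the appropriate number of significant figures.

465.11 km + 9.975 km + 17.2924 km + 3.49 km = 495.8674 km.
Addition/subtraction keeps the fewest decimal places: 465.11 → 2 decimal places, 9.975 → 3 decimal places, 17.2924 → 4 decimal places, 3.49 → 2 decimal places; limit is 2.
Rounded to 2 decimal places: 495.87 km.

495.87 km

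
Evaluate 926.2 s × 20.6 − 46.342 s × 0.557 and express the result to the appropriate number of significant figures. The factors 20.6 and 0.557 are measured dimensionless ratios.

1.91 × 10⁴ s

926.2 × 20.6 = 19079.72 → 1.91 × 10⁴ s (3 s.f., last digit at the 10^2 place).
46.342 × 0.557 = 25.812494 → 25.8 s (3 s.f., last digit at the 10^-1 place).
Difference: 19053.907506 s; keep the coarser place, 10^2.
Result: 1.91 × 10⁴ s.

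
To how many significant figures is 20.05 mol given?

4

20.05: zeros between nonzero digits are significant.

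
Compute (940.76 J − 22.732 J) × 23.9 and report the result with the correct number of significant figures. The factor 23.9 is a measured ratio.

2.19 × 10⁴ J

940.76 J − 22.732 J = 918.028 J; the difference is limited to 2 decimal places (5 s.f.).
Carrying full precision, 918.028 × 23.9 = 21940.8692 J; 23.9 has 3 s.f., so the result keeps min(5, 3) = 3 s.f.
Rounded to 3 significant figures: 2.19 × 10⁴ J.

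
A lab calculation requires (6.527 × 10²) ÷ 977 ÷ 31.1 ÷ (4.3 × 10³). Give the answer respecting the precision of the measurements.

5.0 × 10⁻⁶

(6.527 × 10²) ÷ 977 ÷ 31.1 ÷ (4.3 × 10³) = 0.00000499562930272…
Multiplication/division keeps the fewest significant figures: 6.527 × 10² → 4 s.f., 977 → 3 s.f., 31.1 → 3 s.f., 4.3 × 10³ → 2 s.f.; limit is 2.
Rounded to 2 significant figures: 5.0 × 10⁻⁶.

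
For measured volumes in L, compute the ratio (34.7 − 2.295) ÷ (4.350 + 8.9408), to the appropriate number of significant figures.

34.7 − 2.295 = 32.405, limited to 1 d.p. → 3 s.f.; 4.350 + 8.9408 = 13.2908, limited to 3 d.p. → 5 s.f.
Carrying full precision, 32.405 ÷ 13.2908 = 2.43815270714…; keep min(3, 5) = 3 s.f.
Rounded to 3 significant figures: 2.44.

2.44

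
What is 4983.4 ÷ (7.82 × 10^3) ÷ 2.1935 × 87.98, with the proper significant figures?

4983.4 ÷ (7.82 × 10^3) ÷ 2.1935 × 87.98 = 25.5602627386…
Multiplication/division keeps the fewest significant figures: 4983.4 → 5 s.f., 7.82 × 10^3 → 3 s.f., 2.1935 → 5 s.f., 87.98 → 4 s.f.; limit is 3.
Rounded to 3 significant figures: 25.6.

25.6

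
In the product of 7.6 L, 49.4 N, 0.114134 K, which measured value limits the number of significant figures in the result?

7.6 L

7.6 L → 2 s.f.; 49.4 N → 3 s.f.; 0.114134 K → 6 s.f.
The fewest is 2 significant figures, from 7.6 L.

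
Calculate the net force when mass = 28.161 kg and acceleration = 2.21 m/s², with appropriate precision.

net force = 28.161 kg × 2.21 m/s² = 62.23581 N.
28.161 has 5 significant figures; 2.21 has 3.
Division/multiplication keeps the fewest: 3 significant figures.
Rounded: 62.2 N.

62.2 N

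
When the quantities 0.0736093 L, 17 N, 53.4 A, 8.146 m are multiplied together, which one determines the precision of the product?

0.0736093 L → 6 s.f.; 17 N → 2 s.f.; 53.4 A → 3 s.f.; 8.146 m → 4 s.f.
The fewest is 2 significant figures, from 17 N.

17 N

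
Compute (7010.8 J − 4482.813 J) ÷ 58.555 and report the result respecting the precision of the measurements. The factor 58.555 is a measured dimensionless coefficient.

7010.8 J − 4482.813 J = 2527.987 J; the difference is limited to 1 decimal place (5 s.f.).
Carrying full precision, 2527.987 ÷ 58.555 = 43.1728631201… J; 58.555 has 5 s.f., so the result keeps min(5, 5) = 5 s.f.
Rounded to 5 significant figures: 43.173 J.

43.173 J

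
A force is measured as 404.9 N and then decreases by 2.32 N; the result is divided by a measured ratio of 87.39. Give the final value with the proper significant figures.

4.607 N

404.9 N − 2.32 N = 402.58 N; the difference is limited to 1 decimal place (4 s.f.).
Carrying full precision, 402.58 ÷ 87.39 = 4.60670557272… N; 87.39 has 4 s.f., so the result keeps min(4, 4) = 4 s.f.
Rounded to 4 significant figures: 4.607 N.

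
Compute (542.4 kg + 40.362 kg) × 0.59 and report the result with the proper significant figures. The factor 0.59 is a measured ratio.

3.4 × 10^2 kg

542.4 kg + 40.362 kg = 582.762 kg; the sum is limited to 1 decimal place (4 s.f.).
Carrying full precision, 582.762 × 0.59 = 343.82958 kg; 0.59 has 2 s.f., so the result keeps min(4, 2) = 2 s.f.
Rounded to 2 significant figures: 3.4 × 10^2 kg.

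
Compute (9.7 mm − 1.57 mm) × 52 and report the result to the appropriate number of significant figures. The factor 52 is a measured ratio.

4.2 × 10² mm

9.7 mm − 1.57 mm = 8.13 mm; the difference is limited to 1 decimal place (2 s.f.).
Carrying full precision, 8.13 × 52 = 422.76 mm; 52 has 2 s.f., so the result keeps min(2, 2) = 2 s.f.
Rounded to 2 significant figures: 4.2 × 10² mm.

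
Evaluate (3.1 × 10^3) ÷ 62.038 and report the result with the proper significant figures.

50.

(3.1 × 10^3) ÷ 62.038 = 49.9693736097…
Multiplication/division keeps the fewest significant figures: 3.1 × 10^3 → 2 s.f., 62.038 → 5 s.f.; limit is 2.
Rounded to 2 significant figures: 50.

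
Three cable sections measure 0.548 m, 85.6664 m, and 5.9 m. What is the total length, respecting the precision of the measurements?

0.548 m + 85.6664 m + 5.9 m = 92.1144 m.
Addition/subtraction keeps the fewest decimal places: 0.548 → 3 decimal places, 85.6664 → 4 decimal places, 5.9 → 1 decimal place; limit is 1.
Rounded to 1 decimal place: 92.1 m.

92.1 m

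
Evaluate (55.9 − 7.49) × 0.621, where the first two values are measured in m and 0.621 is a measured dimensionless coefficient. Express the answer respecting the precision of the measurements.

55.9 m − 7.49 m = 48.41 m; the difference is limited to 1 decimal place (3 s.f.).
Carrying full precision, 48.41 × 0.621 = 30.06261 m; 0.621 has 3 s.f., so the result keeps min(3, 3) = 3 s.f.
Rounded to 3 significant figures: 30.1 m.

30.1 m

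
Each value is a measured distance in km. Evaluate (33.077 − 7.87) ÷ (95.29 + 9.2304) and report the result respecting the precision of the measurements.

0.2412

33.077 − 7.87 = 25.207, limited to 2 d.p. → 4 s.f.; 95.29 + 9.2304 = 104.5204, limited to 2 d.p. → 5 s.f.
Carrying full precision, 25.207 ÷ 104.5204 = 0.241168231274…; keep min(4, 5) = 4 s.f.
Rounded to 4 significant figures: 0.2412.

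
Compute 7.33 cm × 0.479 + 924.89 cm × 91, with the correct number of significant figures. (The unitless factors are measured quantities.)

7.33 × 0.479 = 3.51107 → 3.51 cm (3 s.f., last digit at the 10^-2 place).
924.89 × 91 = 84164.99 → 8.4 × 10⁴ cm (2 s.f., last digit at the 10^3 place).
Sum: 84168.50107 cm; keep the coarser place, 10^3.
Result: 8.4 × 10⁴ cm.

8.4 × 10⁴ cm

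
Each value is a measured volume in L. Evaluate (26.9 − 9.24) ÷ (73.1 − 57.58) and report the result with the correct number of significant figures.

26.9 − 9.24 = 17.66, limited to 1 d.p. → 3 s.f.; 73.1 − 57.58 = 15.52, limited to 1 d.p. → 3 s.f.
Carrying full precision, 17.66 ÷ 15.52 = 1.13788659794…; keep min(3, 3) = 3 s.f.
Rounded to 3 significant figures: 1.14.

1.14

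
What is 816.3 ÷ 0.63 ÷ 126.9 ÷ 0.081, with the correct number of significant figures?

816.3 ÷ 0.63 ÷ 126.9 ÷ 0.081 = 126.055734146…
Multiplication/division keeps the fewest significant figures: 816.3 → 4 s.f., 0.63 → 2 s.f., 126.9 → 4 s.f., 0.081 → 2 s.f.; limit is 2.
Rounded to 2 significant figures: 1.3 × 10².

1.3 × 10²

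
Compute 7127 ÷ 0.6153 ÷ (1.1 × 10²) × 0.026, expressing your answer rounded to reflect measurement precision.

7127 ÷ 0.6153 ÷ (1.1 × 10²) × 0.026 = 2.73779235554…
Multiplication/division keeps the fewest significant figures: 7127 → 4 s.f., 0.6153 → 4 s.f., 1.1 × 10² → 2 s.f., 0.026 → 2 s.f.; limit is 2.
Rounded to 2 significant figures: 2.7.

2.7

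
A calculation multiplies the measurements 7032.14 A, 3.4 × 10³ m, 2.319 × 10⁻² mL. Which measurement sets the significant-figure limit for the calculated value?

3.4 × 10³ m

7032.14 A → 6 s.f.; 3.4 × 10³ m → 2 s.f.; 2.319 × 10⁻² mL → 4 s.f.
The fewest is 2 significant figures, from 3.4 × 10³ m.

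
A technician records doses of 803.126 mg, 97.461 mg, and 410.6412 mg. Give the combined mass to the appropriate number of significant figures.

803.126 mg + 97.461 mg + 410.6412 mg = 1311.2282 mg.
Addition/subtraction keeps the fewest decimal places: 803.126 → 3 decimal places, 97.461 → 3 decimal places, 410.6412 → 4 decimal places; limit is 3.
Rounded to 3 decimal places: 1311.228 mg.

1311.228 mg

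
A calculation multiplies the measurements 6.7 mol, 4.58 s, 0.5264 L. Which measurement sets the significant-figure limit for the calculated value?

6.7 mol → 2 s.f.; 4.58 s → 3 s.f.; 0.5264 L → 4 s.f.
The fewest is 2 significant figures, from 6.7 mol.

6.7 mol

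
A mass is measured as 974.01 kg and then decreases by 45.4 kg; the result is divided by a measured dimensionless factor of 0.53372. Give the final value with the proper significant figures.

1.740 × 10³ kg

974.01 kg − 45.4 kg = 928.61 kg; the difference is limited to 1 decimal place (4 s.f.).
Carrying full precision, 928.61 ÷ 0.53372 = 1739.88233531… kg; 0.53372 has 5 s.f., so the result keeps min(4, 5) = 4 s.f.
Rounded to 4 significant figures: 1.740 × 10³ kg.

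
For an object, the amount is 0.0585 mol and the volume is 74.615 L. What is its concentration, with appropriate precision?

7.84 × 10^-4 mol/L

concentration = 0.0585 mol ÷ 74.615 L = 0.000784024659921… mol/L.
0.0585 has 3 significant figures; 74.615 has 5.
Division/multiplication keeps the fewest: 3 significant figures.
Rounded: 7.84 × 10^-4 mol/L.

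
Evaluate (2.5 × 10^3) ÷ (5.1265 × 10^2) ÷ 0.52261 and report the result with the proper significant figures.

9.3

(2.5 × 10^3) ÷ (5.1265 × 10^2) ÷ 0.52261 = 9.33128236475…
Multiplication/division keeps the fewest significant figures: 2.5 × 10^3 → 2 s.f., 5.1265 × 10^2 → 5 s.f., 0.52261 → 5 s.f.; limit is 2.
Rounded to 2 significant figures: 9.3.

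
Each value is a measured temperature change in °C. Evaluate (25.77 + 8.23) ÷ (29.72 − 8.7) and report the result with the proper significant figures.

1.62

25.77 + 8.23 = 34.00, limited to 2 d.p. → 4 s.f.; 29.72 − 8.7 = 21.02, limited to 1 d.p. → 3 s.f.
Carrying full precision, 34.00 ÷ 21.02 = 1.61750713606…; keep min(4, 3) = 3 s.f.
Rounded to 3 significant figures: 1.62.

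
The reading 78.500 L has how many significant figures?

5

78.500: trailing zeros after a decimal point are significant.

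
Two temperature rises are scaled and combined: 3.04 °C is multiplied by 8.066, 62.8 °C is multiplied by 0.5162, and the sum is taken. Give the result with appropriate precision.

56.9 °C

3.04 × 8.066 = 24.52064 → 24.5 °C (3 s.f., last digit at the 10^-1 place).
62.8 × 0.5162 = 32.41736 → 32.4 °C (3 s.f., last digit at the 10^-1 place).
Sum: 56.938 °C; keep the coarser place, 10^-1.
Result: 56.9 °C.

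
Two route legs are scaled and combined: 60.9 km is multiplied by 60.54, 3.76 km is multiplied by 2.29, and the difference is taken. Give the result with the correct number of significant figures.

3.68 × 10^3 km

60.9 × 60.54 = 3686.886 → 3.69 × 10^3 km (3 s.f., last digit at the 10^1 place).
3.76 × 2.29 = 8.6104 → 8.61 km (3 s.f., last digit at the 10^-2 place).
Difference: 3678.2756 km; keep the coarser place, 10^1.
Result: 3.68 × 10^3 km.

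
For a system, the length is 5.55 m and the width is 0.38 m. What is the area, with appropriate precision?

2.1 m²

area = 5.55 m × 0.38 m = 2.109 m².
5.55 has 3 significant figures; 0.38 has 2.
Division/multiplication keeps the fewest: 2 significant figures.
Rounded: 2.1 m².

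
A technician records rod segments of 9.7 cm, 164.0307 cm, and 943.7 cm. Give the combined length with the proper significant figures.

9.7 cm + 164.0307 cm + 943.7 cm = 1117.4307 cm.
Addition/subtraction keeps the fewest decimal places: 9.7 → 1 decimal place, 164.0307 → 4 decimal places, 943.7 → 1 decimal place; limit is 1.
Rounded to 1 decimal place: 1117.4 cm.

1117.4 cm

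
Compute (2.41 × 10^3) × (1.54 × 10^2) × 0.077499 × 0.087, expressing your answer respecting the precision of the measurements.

2.5 × 10^3

(2.41 × 10^3) × (1.54 × 10^2) × 0.077499 × 0.087 = 2502.37916082
Multiplication/division keeps the fewest significant figures: 2.41 × 10^3 → 3 s.f., 1.54 × 10^2 → 3 s.f., 0.077499 → 5 s.f., 0.087 → 2 s.f.; limit is 2.
Rounded to 2 significant figures: 2.5 × 10^3.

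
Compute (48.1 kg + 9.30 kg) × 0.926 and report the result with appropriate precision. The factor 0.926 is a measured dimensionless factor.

48.1 kg + 9.30 kg = 57.40 kg; the sum is limited to 1 decimal place (3 s.f.).
Carrying full precision, 57.40 × 0.926 = 53.1524 kg; 0.926 has 3 s.f., so the result keeps min(3, 3) = 3 s.f.
Rounded to 3 significant figures: 53.2 kg.

53.2 kg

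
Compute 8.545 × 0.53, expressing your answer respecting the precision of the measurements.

4.5

8.545 × 0.53 = 4.52885
Multiplication/division keeps the fewest significant figures: 8.545 → 4 s.f., 0.53 → 2 s.f.; limit is 2.
Rounded to 2 significant figures: 4.5.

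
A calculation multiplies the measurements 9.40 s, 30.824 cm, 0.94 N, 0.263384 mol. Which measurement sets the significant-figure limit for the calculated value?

9.40 s → 3 s.f.; 30.824 cm → 5 s.f.; 0.94 N → 2 s.f.; 0.263384 mol → 6 s.f.
The fewest is 2 significant figures, from 0.94 N.

0.94 N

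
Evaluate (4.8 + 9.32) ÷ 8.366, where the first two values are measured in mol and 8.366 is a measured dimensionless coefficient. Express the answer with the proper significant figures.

1.69 mol

4.8 mol + 9.32 mol = 14.12 mol; the sum is limited to 1 decimal place (3 s.f.).
Carrying full precision, 14.12 ÷ 8.366 = 1.68778388716… mol; 8.366 has 4 s.f., so the result keeps min(3, 4) = 3 s.f.
Rounded to 3 significant figures: 1.69 mol.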